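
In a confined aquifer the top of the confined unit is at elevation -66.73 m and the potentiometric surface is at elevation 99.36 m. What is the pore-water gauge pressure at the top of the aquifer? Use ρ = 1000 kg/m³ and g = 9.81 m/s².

Pressure head at the aquifer top: ψ = h − z = 99.36 − (-66.73) = 166.09 m.
P = ρgψ = 1000 × 9.81 × 166.09 = 1629343 Pa ≈ 1630 kPa.

P ≈ 1630 kPa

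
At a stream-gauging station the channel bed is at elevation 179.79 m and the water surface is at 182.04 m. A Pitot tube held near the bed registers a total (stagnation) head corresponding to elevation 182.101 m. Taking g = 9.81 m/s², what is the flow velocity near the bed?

Near the bed, under hydrostatic conditions, the piezometric head (z + ψ) equals the free-surface elevation, 182.04 m.
Velocity head = total − piezometric = 182.101 − 182.04 = 0.061 m.
v = √(2g·h_v) = √(2 × 9.81 × 0.061) = 1.09 m/s.

v ≈ 1.09 m/s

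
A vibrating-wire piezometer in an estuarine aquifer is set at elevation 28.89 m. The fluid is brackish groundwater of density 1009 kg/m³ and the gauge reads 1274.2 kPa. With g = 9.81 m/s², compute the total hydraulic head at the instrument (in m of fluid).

ψ = P/(ρg) = 1274.2×1000 / (1009 × 9.81) = 128.73 m.
h = z + ψ = 28.89 + 128.73 = 157.62 m.

h ≈ 157.62 m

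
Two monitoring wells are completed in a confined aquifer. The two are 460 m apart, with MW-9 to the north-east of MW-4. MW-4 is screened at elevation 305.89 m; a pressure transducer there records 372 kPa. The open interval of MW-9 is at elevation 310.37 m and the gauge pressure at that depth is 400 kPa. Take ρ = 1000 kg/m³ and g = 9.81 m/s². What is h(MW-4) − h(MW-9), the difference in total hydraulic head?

Δh ≈ -7.33 m

Pressure head at MW-4: ψ = P/(ρg) = 372×1000 / (1000 × 9.81) = 37.92 m.
Total head at MW-4: h = z + ψ = 305.89 + 37.92 = 343.81 m.
Pressure head at MW-9: ψ = P/(ρg) = 400×1000 / (1000 × 9.81) = 40.77 m.
Total head at MW-9: h = z + ψ = 310.37 + 40.77 = 351.14 m.
Head difference: h(MW-4) − h(MW-9) = 343.81 − 351.14 = -7.33 m.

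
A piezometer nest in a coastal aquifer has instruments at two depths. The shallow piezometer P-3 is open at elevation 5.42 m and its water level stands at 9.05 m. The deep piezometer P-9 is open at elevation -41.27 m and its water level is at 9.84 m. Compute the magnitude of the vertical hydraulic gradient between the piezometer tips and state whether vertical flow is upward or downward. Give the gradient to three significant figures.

|i_v| ≈ 0.0169; vertical flow is upward

Total head at P-3: h = 9.05 m (water level in the standpipe).
Total head at P-9: h = 9.84 m.
Δh = h(P-3) − h(P-9) = 9.05 − 9.84 = -0.79 m.
Vertical separation Δz = 5.42 − (-41.27) = 46.69 m.
|i_v| = |Δh| / Δz = 0.79 / 46.69 = 0.0169.
Head is higher in the deep piezometer, so vertical flow is upward (discharge condition).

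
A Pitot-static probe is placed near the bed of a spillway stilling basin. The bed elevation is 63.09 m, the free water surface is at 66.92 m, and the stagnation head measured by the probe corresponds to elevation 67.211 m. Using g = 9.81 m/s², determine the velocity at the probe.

Near the bed, under hydrostatic conditions, the piezometric head (z + ψ) equals the free-surface elevation, 66.92 m.
Velocity head = total − piezometric = 67.211 − 66.92 = 0.291 m.
v = √(2g·h_v) = √(2 × 9.81 × 0.291) = 2.39 m/s.

v ≈ 2.39 m/s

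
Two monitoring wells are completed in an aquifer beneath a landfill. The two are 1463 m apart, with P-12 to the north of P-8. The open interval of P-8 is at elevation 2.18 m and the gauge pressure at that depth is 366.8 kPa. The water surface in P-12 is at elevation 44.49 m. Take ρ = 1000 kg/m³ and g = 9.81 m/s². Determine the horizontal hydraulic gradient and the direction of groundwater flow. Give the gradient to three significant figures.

Pressure head at P-8: ψ = P/(ρg) = 366.8×1000 / (1000 × 9.81) = 37.39 m.
Total head at P-8: h = z + ψ = 2.18 + 37.39 = 39.57 m.
Total head at P-12: h = 44.49 m (water level in the piezometer is the total head).
Head difference: h(P-8) − h(P-12) = 39.57 − 44.49 = -4.92 m.
Hydraulic gradient: i = |Δh| / L = 4.92 / 1463 = 0.00336.
Flow is from higher to lower head: from P-12 toward P-8, i.e. toward the south.

i ≈ 0.00336; groundwater flows toward the south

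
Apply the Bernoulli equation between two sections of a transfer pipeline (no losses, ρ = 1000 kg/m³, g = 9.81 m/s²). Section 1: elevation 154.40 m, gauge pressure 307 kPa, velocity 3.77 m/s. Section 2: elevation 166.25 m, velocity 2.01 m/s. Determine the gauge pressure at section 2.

P₂ ≈ 196 kPa

Pressure head at 1: ψ₁ = P₁/(ρg) = 307×1000 / (1000 × 9.81) = 31.29 m.
Velocity heads: v₁²/2g = 3.77²/19.62 = 0.724 m; v₂²/2g = 2.01²/19.62 = 0.206 m.
Total head H = z₁ + ψ₁ + v₁²/2g = 154.40 + 31.29 + 0.724 = 186.41 m.
ψ₂ = H − z₂ − v₂²/2g = 186.41 − 166.25 − 0.206 = 19.95 m.
P₂ = ρgψ₂ = 1000 × 9.81 × 19.95 ≈ 196 kPa.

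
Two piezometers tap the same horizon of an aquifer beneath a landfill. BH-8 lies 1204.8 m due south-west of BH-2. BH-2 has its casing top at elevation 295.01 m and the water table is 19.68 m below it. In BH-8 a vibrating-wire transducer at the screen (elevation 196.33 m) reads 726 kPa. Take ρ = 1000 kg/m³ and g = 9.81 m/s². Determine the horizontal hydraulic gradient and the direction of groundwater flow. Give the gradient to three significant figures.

i ≈ 0.00414; groundwater flows toward the south-west

Total head at BH-2: h = 295.01 − 19.68 = 275.33 m.
Pressure head at BH-8: ψ = P/(ρg) = 726×1000 / (1000 × 9.81) = 74.01 m.
Total head at BH-8: h = z + ψ = 196.33 + 74.01 = 270.34 m.
Head difference: h(BH-2) − h(BH-8) = 275.33 − 270.34 = 4.99 m.
Hydraulic gradient: i = |Δh| / L = 4.99 / 1204.8 = 0.00414.
Flow is from higher to lower head: from BH-2 toward BH-8, i.e. toward the south-west.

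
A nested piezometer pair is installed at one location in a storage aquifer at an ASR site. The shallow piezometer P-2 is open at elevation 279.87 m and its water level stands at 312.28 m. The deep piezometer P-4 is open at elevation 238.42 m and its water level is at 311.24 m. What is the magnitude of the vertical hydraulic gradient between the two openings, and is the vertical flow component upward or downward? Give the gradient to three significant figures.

Total head at P-2: h = 312.28 m (water level in the standpipe).
Total head at P-4: h = 311.24 m.
Δh = h(P-2) − h(P-4) = 312.28 − 311.24 = 1.04 m.
Vertical separation Δz = 279.87 − 238.42 = 41.45 m.
|i_v| = |Δh| / Δz = 1.04 / 41.45 = 0.0251.
Head is higher in the shallow piezometer, so vertical flow is downward (recharge condition).

|i_v| ≈ 0.0251; vertical flow is downward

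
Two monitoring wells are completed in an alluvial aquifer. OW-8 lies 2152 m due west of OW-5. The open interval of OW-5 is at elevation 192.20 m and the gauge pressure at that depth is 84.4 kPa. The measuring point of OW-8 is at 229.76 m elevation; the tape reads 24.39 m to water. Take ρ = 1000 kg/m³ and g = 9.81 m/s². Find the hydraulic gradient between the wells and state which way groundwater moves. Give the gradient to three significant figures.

Pressure head at OW-5: ψ = P/(ρg) = 84.4×1000 / (1000 × 9.81) = 8.60 m.
Total head at OW-5: h = z + ψ = 192.20 + 8.60 = 200.80 m.
Total head at OW-8: h = 229.76 − 24.39 = 205.37 m.
Head difference: h(OW-5) − h(OW-8) = 200.80 − 205.37 = -4.57 m.
Hydraulic gradient: i = |Δh| / L = 4.57 / 2152 = 0.00212.
Flow is from higher to lower head: from OW-8 toward OW-5, i.e. toward the east.

i ≈ 0.00212; groundwater flows toward the east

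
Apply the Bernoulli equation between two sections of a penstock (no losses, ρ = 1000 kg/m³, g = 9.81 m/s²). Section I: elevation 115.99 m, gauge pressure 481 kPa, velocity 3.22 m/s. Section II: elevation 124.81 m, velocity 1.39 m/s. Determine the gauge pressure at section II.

Pressure head at I: ψ₁ = P₁/(ρg) = 481×1000 / (1000 × 9.81) = 49.03 m.
Velocity heads: v₁²/2g = 3.22²/19.62 = 0.528 m; v₂²/2g = 1.39²/19.62 = 0.098 m.
Total head H = z₁ + ψ₁ + v₁²/2g = 115.99 + 49.03 + 0.528 = 165.55 m.
ψ₂ = H − z₂ − v₂²/2g = 165.55 − 124.81 − 0.098 = 40.64 m.
P₂ = ρgψ₂ = 1000 × 9.81 × 40.64 ≈ 399 kPa.

P₂ ≈ 399 kPa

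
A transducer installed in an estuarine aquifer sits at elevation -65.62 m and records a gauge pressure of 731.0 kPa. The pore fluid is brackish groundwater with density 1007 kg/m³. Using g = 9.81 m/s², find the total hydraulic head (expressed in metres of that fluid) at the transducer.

ψ = P/(ρg) = 731.0×1000 / (1007 × 9.81) = 74.00 m.
h = z + ψ = -65.62 + 74.00 = 8.38 m.

h ≈ 8.38 m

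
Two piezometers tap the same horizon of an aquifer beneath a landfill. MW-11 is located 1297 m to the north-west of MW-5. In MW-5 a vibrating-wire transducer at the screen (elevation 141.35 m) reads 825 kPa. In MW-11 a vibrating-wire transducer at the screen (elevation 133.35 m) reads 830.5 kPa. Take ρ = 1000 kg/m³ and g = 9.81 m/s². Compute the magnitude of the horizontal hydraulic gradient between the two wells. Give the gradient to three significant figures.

i ≈ 0.00574

Pressure head at MW-5: ψ = P/(ρg) = 825×1000 / (1000 × 9.81) = 84.10 m.
Total head at MW-5: h = z + ψ = 141.35 + 84.10 = 225.45 m.
Pressure head at MW-11: ψ = P/(ρg) = 830.5×1000 / (1000 × 9.81) = 84.66 m.
Total head at MW-11: h = z + ψ = 133.35 + 84.66 = 218.01 m.
Head difference: h(MW-5) − h(MW-11) = 225.45 − 218.01 = 7.44 m.
Hydraulic gradient: i = |Δh| / L = 7.44 / 1297 = 0.00574.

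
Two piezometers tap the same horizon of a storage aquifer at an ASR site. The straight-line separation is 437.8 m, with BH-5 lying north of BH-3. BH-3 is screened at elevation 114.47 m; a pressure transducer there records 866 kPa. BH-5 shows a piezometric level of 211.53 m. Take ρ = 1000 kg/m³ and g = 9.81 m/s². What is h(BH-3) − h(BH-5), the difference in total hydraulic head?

Δh ≈ -8.78 m

Pressure head at BH-3: ψ = P/(ρg) = 866×1000 / (1000 × 9.81) = 88.28 m.
Total head at BH-3: h = z + ψ = 114.47 + 88.28 = 202.75 m.
Total head at BH-5: h = 211.53 m (water level in the piezometer is the total head).
Head difference: h(BH-3) − h(BH-5) = 202.75 − 211.53 = -8.78 m.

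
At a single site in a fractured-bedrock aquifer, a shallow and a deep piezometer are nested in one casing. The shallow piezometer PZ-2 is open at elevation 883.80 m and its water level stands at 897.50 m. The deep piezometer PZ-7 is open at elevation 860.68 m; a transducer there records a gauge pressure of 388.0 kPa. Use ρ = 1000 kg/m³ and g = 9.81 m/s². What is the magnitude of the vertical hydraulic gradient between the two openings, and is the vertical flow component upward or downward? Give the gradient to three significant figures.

Total head at PZ-2: h = 897.50 m (water level in the standpipe).
Pressure head at PZ-7: ψ = P/(ρg) = 388.0×1000 / (1000 × 9.81) = 39.55 m.
Total head at PZ-7: h = z + ψ = 860.68 + 39.55 = 900.23 m.
Δh = h(PZ-2) − h(PZ-7) = 897.50 − 900.23 = -2.73 m.
Vertical separation Δz = 883.80 − 860.68 = 23.12 m.
|i_v| = |Δh| / Δz = 2.73 / 23.12 = 0.118.
Head is higher in the deep piezometer, so vertical flow is upward (discharge condition).

|i_v| ≈ 0.118; vertical flow is upward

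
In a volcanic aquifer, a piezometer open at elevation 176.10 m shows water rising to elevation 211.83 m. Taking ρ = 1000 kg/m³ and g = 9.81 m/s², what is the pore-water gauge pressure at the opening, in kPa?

P ≈ 351 kPa

Pressure head ψ = h − z = 211.83 − 176.10 = 35.73 m.
P = ρgψ = 1000 × 9.81 × 35.73 = 350511 Pa ≈ 351 kPa.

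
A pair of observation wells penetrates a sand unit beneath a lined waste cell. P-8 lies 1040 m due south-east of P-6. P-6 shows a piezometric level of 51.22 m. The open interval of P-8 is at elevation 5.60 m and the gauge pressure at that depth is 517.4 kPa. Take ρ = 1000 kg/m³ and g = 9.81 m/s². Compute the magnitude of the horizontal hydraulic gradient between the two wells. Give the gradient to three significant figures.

i ≈ 0.00685

Total head at P-6: h = 51.22 m (water level in the piezometer is the total head).
Pressure head at P-8: ψ = P/(ρg) = 517.4×1000 / (1000 × 9.81) = 52.74 m.
Total head at P-8: h = z + ψ = 5.60 + 52.74 = 58.34 m.
Head difference: h(P-6) − h(P-8) = 51.22 − 58.34 = -7.12 m.
Hydraulic gradient: i = |Δh| / L = 7.12 / 1040 = 0.00685.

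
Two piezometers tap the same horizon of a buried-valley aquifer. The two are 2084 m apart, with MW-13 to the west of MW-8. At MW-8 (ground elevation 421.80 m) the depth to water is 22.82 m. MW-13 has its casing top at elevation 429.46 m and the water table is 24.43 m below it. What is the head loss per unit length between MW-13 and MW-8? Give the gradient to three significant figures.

Total head at MW-8: h = 421.80 − 22.82 = 398.98 m.
Total head at MW-13: h = 429.46 − 24.43 = 405.03 m.
Head difference: h(MW-8) − h(MW-13) = 398.98 − 405.03 = -6.05 m.
Hydraulic gradient: i = |Δh| / L = 6.05 / 2084 = 0.00290.

i ≈ 0.00290 m/m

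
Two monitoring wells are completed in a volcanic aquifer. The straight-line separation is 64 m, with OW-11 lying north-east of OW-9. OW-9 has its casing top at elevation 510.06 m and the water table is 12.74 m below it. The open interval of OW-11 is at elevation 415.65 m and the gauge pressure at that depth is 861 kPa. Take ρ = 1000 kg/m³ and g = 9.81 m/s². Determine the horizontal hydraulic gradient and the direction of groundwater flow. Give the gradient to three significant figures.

i ≈ 0.0953; groundwater flows toward the south-west

Total head at OW-9: h = 510.06 − 12.74 = 497.32 m.
Pressure head at OW-11: ψ = P/(ρg) = 861×1000 / (1000 × 9.81) = 87.77 m.
Total head at OW-11: h = z + ψ = 415.65 + 87.77 = 503.42 m.
Head difference: h(OW-9) − h(OW-11) = 497.32 − 503.42 = -6.10 m.
Hydraulic gradient: i = |Δh| / L = 6.10 / 64 = 0.0953.
Flow is from higher to lower head: from OW-11 toward OW-9, i.e. toward the south-west.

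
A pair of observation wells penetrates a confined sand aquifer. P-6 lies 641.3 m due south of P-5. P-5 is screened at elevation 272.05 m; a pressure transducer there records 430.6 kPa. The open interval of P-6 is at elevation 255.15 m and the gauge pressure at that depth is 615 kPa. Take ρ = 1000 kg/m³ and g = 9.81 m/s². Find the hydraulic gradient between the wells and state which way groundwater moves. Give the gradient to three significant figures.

Pressure head at P-5: ψ = P/(ρg) = 430.6×1000 / (1000 × 9.81) = 43.89 m.
Total head at P-5: h = z + ψ = 272.05 + 43.89 = 315.94 m.
Pressure head at P-6: ψ = P/(ρg) = 615×1000 / (1000 × 9.81) = 62.69 m.
Total head at P-6: h = z + ψ = 255.15 + 62.69 = 317.84 m.
Head difference: h(P-5) − h(P-6) = 315.94 − 317.84 = -1.90 m.
Hydraulic gradient: i = |Δh| / L = 1.90 / 641.3 = 0.00296.
Flow is from higher to lower head: from P-6 toward P-5, i.e. toward the north.

i ≈ 0.00296; groundwater flows toward the north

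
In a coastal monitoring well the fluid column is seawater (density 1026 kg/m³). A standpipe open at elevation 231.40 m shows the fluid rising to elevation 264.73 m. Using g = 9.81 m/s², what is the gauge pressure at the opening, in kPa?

Pressure head ψ = h − z = 264.73 − 231.40 = 33.33 m.
P = ρgψ = 1026 × 9.81 × 33.33 = 335468 Pa ≈ 335 kPa.

P ≈ 335 kPa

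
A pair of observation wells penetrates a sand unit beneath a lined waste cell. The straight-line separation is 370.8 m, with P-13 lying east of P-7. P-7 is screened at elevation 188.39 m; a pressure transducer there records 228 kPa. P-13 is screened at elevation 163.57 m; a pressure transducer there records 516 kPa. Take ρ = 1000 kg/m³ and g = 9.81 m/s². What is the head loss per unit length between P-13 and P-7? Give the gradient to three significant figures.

i ≈ 0.0122 m/m

Pressure head at P-7: ψ = P/(ρg) = 228×1000 / (1000 × 9.81) = 23.24 m.
Total head at P-7: h = z + ψ = 188.39 + 23.24 = 211.63 m.
Pressure head at P-13: ψ = P/(ρg) = 516×1000 / (1000 × 9.81) = 52.60 m.
Total head at P-13: h = z + ψ = 163.57 + 52.60 = 216.17 m.
Head difference: h(P-7) − h(P-13) = 211.63 − 216.17 = -4.54 m.
Hydraulic gradient: i = |Δh| / L = 4.54 / 370.8 = 0.0122.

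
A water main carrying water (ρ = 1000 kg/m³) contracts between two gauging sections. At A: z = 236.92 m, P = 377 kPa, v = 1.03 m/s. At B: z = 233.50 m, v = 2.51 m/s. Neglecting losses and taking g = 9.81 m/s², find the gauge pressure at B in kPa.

Pressure head at A: ψ₁ = P₁/(ρg) = 377×1000 / (1000 × 9.81) = 38.43 m.
Velocity heads: v₁²/2g = 1.03²/19.62 = 0.054 m; v₂²/2g = 2.51²/19.62 = 0.321 m.
Total head H = z₁ + ψ₁ + v₁²/2g = 236.92 + 38.43 + 0.054 = 275.40 m.
ψ₂ = H − z₂ − v₂²/2g = 275.40 − 233.50 − 0.321 = 41.58 m.
P₂ = ρgψ₂ = 1000 × 9.81 × 41.58 ≈ 408 kPa.

P₂ ≈ 408 kPa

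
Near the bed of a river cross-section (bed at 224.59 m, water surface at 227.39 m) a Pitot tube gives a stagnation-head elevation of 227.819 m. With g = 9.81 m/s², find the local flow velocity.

v ≈ 2.90 m/s

Near the bed, under hydrostatic conditions, the piezometric head (z + ψ) equals the free-surface elevation, 227.39 m.
Velocity head = total − piezometric = 227.819 − 227.39 = 0.429 m.
v = √(2g·h_v) = √(2 × 9.81 × 0.429) = 2.90 m/s.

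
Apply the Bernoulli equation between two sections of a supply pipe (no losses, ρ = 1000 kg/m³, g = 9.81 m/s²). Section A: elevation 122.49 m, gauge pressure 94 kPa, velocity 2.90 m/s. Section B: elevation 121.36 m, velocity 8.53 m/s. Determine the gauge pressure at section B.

P₂ ≈ 72.9 kPa

Pressure head at A: ψ₁ = P₁/(ρg) = 94×1000 / (1000 × 9.81) = 9.58 m.
Velocity heads: v₁²/2g = 2.90²/19.62 = 0.429 m; v₂²/2g = 8.53²/19.62 = 3.709 m.
Total head H = z₁ + ψ₁ + v₁²/2g = 122.49 + 9.58 + 0.429 = 132.50 m.
ψ₂ = H − z₂ − v₂²/2g = 132.50 − 121.36 − 3.709 = 7.43 m.
P₂ = ρgψ₂ = 1000 × 9.81 × 7.43 ≈ 72.9 kPa.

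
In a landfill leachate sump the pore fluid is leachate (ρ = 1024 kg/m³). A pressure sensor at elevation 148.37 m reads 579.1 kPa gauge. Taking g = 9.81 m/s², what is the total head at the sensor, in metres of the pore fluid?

ψ = P/(ρg) = 579.1×1000 / (1024 × 9.81) = 57.65 m.
h = z + ψ = 148.37 + 57.65 = 206.02 m.

h ≈ 206.02 m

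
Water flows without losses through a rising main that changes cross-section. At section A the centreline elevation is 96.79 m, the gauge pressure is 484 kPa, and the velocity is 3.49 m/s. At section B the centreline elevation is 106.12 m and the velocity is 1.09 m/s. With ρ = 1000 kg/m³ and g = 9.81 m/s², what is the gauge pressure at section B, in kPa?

P₂ ≈ 398 kPa

Pressure head at A: ψ₁ = P₁/(ρg) = 484×1000 / (1000 × 9.81) = 49.34 m.
Velocity heads: v₁²/2g = 3.49²/19.62 = 0.621 m; v₂²/2g = 1.09²/19.62 = 0.061 m.
Total head H = z₁ + ψ₁ + v₁²/2g = 96.79 + 49.34 + 0.621 = 146.75 m.
ψ₂ = H − z₂ − v₂²/2g = 146.75 − 106.12 − 0.061 = 40.57 m.
P₂ = ρgψ₂ = 1000 × 9.81 × 40.57 ≈ 398 kPa.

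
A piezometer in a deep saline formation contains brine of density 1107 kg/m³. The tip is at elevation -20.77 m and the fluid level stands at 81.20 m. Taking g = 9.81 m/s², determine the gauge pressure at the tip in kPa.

Pressure head ψ = h − z = 81.20 − (-20.77) = 101.97 m.
P = ρgψ = 1107 × 9.81 × 101.97 = 1107361 Pa ≈ 1110 kPa.

P ≈ 1110 kPa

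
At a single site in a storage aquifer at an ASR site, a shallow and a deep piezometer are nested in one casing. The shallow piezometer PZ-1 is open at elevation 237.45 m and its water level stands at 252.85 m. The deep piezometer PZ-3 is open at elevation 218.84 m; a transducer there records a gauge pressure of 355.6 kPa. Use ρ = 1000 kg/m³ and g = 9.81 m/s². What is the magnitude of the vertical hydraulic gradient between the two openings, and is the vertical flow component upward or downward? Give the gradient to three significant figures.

|i_v| ≈ 0.120; vertical flow is upward

Total head at PZ-1: h = 252.85 m (water level in the standpipe).
Pressure head at PZ-3: ψ = P/(ρg) = 355.6×1000 / (1000 × 9.81) = 36.25 m.
Total head at PZ-3: h = z + ψ = 218.84 + 36.25 = 255.09 m.
Δh = h(PZ-1) − h(PZ-3) = 252.85 − 255.09 = -2.24 m.
Vertical separation Δz = 237.45 − 218.84 = 18.61 m.
|i_v| = |Δh| / Δz = 2.24 / 18.61 = 0.120.
Head is higher in the deep piezometer, so vertical flow is upward (discharge condition).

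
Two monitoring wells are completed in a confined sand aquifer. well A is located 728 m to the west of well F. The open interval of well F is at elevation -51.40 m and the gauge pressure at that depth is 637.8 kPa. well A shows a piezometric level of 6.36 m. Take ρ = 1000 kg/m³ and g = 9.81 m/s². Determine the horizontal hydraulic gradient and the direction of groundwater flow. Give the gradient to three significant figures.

Pressure head at well F: ψ = P/(ρg) = 637.8×1000 / (1000 × 9.81) = 65.02 m.
Total head at well F: h = z + ψ = -51.40 + 65.02 = 13.62 m.
Total head at well A: h = 6.36 m (water level in the piezometer is the total head).
Head difference: h(well F) − h(well A) = 13.62 − 6.36 = 7.26 m.
Hydraulic gradient: i = |Δh| / L = 7.26 / 728 = 0.00997.
Flow is from higher to lower head: from well F toward well A, i.e. toward the west.

i ≈ 0.00997; groundwater flows toward the west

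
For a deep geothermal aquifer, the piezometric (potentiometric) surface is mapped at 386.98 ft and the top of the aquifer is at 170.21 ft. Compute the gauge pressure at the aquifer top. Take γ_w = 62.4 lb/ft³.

Pressure head at the aquifer top: ψ = h − z = 386.98 − 170.21 = 216.77 ft.
P = γψ/144 = 62.4 × 216.77 / 144 = 93.9 psi.

P ≈ 93.9 psi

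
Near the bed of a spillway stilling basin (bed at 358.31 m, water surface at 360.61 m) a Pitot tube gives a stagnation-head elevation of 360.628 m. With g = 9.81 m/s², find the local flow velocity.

v ≈ 0.594 m/s

Near the bed, under hydrostatic conditions, the piezometric head (z + ψ) equals the free-surface elevation, 360.61 m.
Velocity head = total − piezometric = 360.628 − 360.61 = 0.018 m.
v = √(2g·h_v) = √(2 × 9.81 × 0.018) = 0.594 m/s.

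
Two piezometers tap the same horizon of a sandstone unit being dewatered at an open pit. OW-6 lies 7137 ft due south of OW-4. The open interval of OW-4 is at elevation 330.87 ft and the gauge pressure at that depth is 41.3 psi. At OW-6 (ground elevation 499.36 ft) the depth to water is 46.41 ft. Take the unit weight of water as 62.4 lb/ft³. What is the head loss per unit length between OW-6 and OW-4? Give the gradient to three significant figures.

i ≈ 0.00375 ft/ft

Pressure head at OW-4: ψ = 144·P/γ = 144 × 41.3 / 62.4 = 95.31 ft.
Total head at OW-4: h = z + ψ = 330.87 + 95.31 = 426.18 ft.
Total head at OW-6: h = 499.36 − 46.41 = 452.95 ft.
Head difference: h(OW-4) − h(OW-6) = 426.18 − 452.95 = -26.77 ft.
Hydraulic gradient: i = |Δh| / L = 26.77 / 7137 = 0.00375.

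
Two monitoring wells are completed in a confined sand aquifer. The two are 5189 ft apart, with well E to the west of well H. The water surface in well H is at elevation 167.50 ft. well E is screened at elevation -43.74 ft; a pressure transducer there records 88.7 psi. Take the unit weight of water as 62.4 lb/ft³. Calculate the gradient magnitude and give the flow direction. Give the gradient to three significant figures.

i ≈ 0.00126; groundwater flows toward the west

Total head at well H: h = 167.50 ft (water level in the piezometer is the total head).
Pressure head at well E: ψ = 144·P/γ = 144 × 88.7 / 62.4 = 204.69 ft.
Total head at well E: h = z + ψ = -43.74 + 204.69 = 160.95 ft.
Head difference: h(well H) − h(well E) = 167.50 − 160.95 = 6.55 ft.
Hydraulic gradient: i = |Δh| / L = 6.55 / 5189 = 0.00126.
Flow is from higher to lower head: from well H toward well E, i.e. toward the west.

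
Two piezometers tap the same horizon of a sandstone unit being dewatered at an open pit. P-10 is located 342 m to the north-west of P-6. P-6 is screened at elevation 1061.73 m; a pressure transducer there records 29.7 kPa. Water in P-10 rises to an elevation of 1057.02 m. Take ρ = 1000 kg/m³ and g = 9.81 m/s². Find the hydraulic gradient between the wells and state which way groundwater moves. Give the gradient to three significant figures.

Pressure head at P-6: ψ = P/(ρg) = 29.7×1000 / (1000 × 9.81) = 3.03 m.
Total head at P-6: h = z + ψ = 1061.73 + 3.03 = 1064.76 m.
Total head at P-10: h = 1057.02 m (water level in the piezometer is the total head).
Head difference: h(P-6) − h(P-10) = 1064.76 − 1057.02 = 7.74 m.
Hydraulic gradient: i = |Δh| / L = 7.74 / 342 = 0.0226.
Flow is from higher to lower head: from P-6 toward P-10, i.e. toward the north-west.

i ≈ 0.0226; groundwater flows toward the north-west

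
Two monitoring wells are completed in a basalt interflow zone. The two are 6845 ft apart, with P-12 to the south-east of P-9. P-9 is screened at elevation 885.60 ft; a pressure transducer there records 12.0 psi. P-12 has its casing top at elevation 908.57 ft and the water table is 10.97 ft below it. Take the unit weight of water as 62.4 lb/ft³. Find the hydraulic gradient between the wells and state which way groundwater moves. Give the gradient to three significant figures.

Pressure head at P-9: ψ = 144·P/γ = 144 × 12.0 / 62.4 = 27.69 ft.
Total head at P-9: h = z + ψ = 885.60 + 27.69 = 913.29 ft.
Total head at P-12: h = 908.57 − 10.97 = 897.60 ft.
Head difference: h(P-9) − h(P-12) = 913.29 − 897.60 = 15.69 ft.
Hydraulic gradient: i = |Δh| / L = 15.69 / 6845 = 0.00229.
Flow is from higher to lower head: from P-9 toward P-12, i.e. toward the south-east.

i ≈ 0.00229; groundwater flows toward the south-east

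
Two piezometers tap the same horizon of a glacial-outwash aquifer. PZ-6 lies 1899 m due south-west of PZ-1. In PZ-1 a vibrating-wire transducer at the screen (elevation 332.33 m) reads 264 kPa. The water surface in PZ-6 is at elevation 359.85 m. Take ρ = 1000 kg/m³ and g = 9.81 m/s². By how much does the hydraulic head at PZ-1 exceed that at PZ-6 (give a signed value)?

Pressure head at PZ-1: ψ = P/(ρg) = 264×1000 / (1000 × 9.81) = 26.91 m.
Total head at PZ-1: h = z + ψ = 332.33 + 26.91 = 359.24 m.
Total head at PZ-6: h = 359.85 m (water level in the piezometer is the total head).
Head difference: h(PZ-1) − h(PZ-6) = 359.24 − 359.85 = -0.61 m.

Δh ≈ -0.61 m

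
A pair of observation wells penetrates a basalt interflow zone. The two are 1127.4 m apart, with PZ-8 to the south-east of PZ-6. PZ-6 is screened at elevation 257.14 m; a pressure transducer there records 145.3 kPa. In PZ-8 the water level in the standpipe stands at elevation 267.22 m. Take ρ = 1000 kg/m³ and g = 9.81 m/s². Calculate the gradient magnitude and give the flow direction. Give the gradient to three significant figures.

i ≈ 0.00420; groundwater flows toward the south-east

Pressure head at PZ-6: ψ = P/(ρg) = 145.3×1000 / (1000 × 9.81) = 14.81 m.
Total head at PZ-6: h = z + ψ = 257.14 + 14.81 = 271.95 m.
Total head at PZ-8: h = 267.22 m (water level in the piezometer is the total head).
Head difference: h(PZ-6) − h(PZ-8) = 271.95 − 267.22 = 4.73 m.
Hydraulic gradient: i = |Δh| / L = 4.73 / 1127.4 = 0.00420.
Flow is from higher to lower head: from PZ-6 toward PZ-8, i.e. toward the south-east.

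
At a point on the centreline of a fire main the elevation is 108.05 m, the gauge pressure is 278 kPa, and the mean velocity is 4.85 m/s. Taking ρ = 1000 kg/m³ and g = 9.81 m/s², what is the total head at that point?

h ≈ 137.59 m

Pressure head ψ = P/(ρg) = 278×1000 / (1000 × 9.81) = 28.34 m.
Velocity head = v²/(2g) = 4.85² / (2 × 9.81) = 1.199 m.
h = z + ψ + v²/(2g) = 108.05 + 28.34 + 1.199 = 137.59 m.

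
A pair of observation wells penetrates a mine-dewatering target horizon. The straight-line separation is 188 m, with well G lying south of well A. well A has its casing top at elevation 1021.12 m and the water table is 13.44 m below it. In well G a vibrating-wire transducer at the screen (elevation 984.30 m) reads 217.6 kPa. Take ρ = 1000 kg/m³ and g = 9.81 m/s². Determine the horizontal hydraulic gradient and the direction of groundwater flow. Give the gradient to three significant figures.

Total head at well A: h = 1021.12 − 13.44 = 1007.68 m.
Pressure head at well G: ψ = P/(ρg) = 217.6×1000 / (1000 × 9.81) = 22.18 m.
Total head at well G: h = z + ψ = 984.30 + 22.18 = 1006.48 m.
Head difference: h(well A) − h(well G) = 1007.68 − 1006.48 = 1.20 m.
Hydraulic gradient: i = |Δh| / L = 1.20 / 188 = 0.00638.
Flow is from higher to lower head: from well A toward well G, i.e. toward the south.

i ≈ 0.00638; groundwater flows toward the south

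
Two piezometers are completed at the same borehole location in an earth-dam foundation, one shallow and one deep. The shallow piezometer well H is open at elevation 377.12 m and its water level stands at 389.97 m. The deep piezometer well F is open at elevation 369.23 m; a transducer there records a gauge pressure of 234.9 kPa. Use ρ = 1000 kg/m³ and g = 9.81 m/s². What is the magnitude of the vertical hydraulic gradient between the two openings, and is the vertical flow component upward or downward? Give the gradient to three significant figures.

|i_v| ≈ 0.406; vertical flow is upward

Total head at well H: h = 389.97 m (water level in the standpipe).
Pressure head at well F: ψ = P/(ρg) = 234.9×1000 / (1000 × 9.81) = 23.94 m.
Total head at well F: h = z + ψ = 369.23 + 23.94 = 393.17 m.
Δh = h(well H) − h(well F) = 389.97 − 393.17 = -3.20 m.
Vertical separation Δz = 377.12 − 369.23 = 7.89 m.
|i_v| = |Δh| / Δz = 3.20 / 7.89 = 0.406.
Head is higher in the deep piezometer, so vertical flow is upward (discharge condition).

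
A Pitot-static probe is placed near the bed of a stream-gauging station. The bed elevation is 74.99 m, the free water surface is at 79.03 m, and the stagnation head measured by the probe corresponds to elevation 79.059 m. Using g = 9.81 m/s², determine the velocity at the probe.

Near the bed, under hydrostatic conditions, the piezometric head (z + ψ) equals the free-surface elevation, 79.03 m.
Velocity head = total − piezometric = 79.059 − 79.03 = 0.029 m.
v = √(2g·h_v) = √(2 × 9.81 × 0.029) = 0.754 m/s.

v ≈ 0.754 m/s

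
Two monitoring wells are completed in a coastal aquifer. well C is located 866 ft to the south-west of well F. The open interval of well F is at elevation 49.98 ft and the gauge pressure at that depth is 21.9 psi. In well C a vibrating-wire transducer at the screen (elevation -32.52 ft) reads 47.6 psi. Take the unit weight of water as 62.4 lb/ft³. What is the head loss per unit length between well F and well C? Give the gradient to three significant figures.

Pressure head at well F: ψ = 144·P/γ = 144 × 21.9 / 62.4 = 50.54 ft.
Total head at well F: h = z + ψ = 49.98 + 50.54 = 100.52 ft.
Pressure head at well C: ψ = 144·P/γ = 144 × 47.6 / 62.4 = 109.85 ft.
Total head at well C: h = z + ψ = -32.52 + 109.85 = 77.33 ft.
Head difference: h(well F) − h(well C) = 100.52 − 77.33 = 23.19 ft.
Hydraulic gradient: i = |Δh| / L = 23.19 / 866 = 0.0268.

i ≈ 0.0268 ft/ft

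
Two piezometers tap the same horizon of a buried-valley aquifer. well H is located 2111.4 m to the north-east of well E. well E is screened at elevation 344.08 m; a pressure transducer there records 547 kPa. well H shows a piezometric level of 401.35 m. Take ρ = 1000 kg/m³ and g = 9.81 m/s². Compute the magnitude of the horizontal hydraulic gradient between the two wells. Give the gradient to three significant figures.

Pressure head at well E: ψ = P/(ρg) = 547×1000 / (1000 × 9.81) = 55.76 m.
Total head at well E: h = z + ψ = 344.08 + 55.76 = 399.84 m.
Total head at well H: h = 401.35 m (water level in the piezometer is the total head).
Head difference: h(well E) − h(well H) = 399.84 − 401.35 = -1.51 m.
Hydraulic gradient: i = |Δh| / L = 1.51 / 2111.4 = 0.000715.

i ≈ 0.000715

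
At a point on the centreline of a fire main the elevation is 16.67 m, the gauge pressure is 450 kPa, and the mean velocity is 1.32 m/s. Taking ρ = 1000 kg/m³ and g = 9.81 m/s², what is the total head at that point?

Pressure head ψ = P/(ρg) = 450×1000 / (1000 × 9.81) = 45.87 m.
Velocity head = v²/(2g) = 1.32² / (2 × 9.81) = 0.089 m.
h = z + ψ + v²/(2g) = 16.67 + 45.87 + 0.089 = 62.63 m.

h ≈ 62.63 m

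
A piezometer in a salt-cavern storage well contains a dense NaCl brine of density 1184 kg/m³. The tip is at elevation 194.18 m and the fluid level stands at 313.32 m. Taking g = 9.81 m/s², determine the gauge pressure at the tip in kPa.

P ≈ 1380 kPa

Pressure head ψ = h − z = 313.32 − 194.18 = 119.14 m.
P = ρgψ = 1184 × 9.81 × 119.14 = 1383816 Pa ≈ 1380 kPa.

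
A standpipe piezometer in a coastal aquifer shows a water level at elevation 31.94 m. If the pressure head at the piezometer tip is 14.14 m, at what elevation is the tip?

z = h − ψ = 31.94 − 14.14 = 17.80 m.

z ≈ 17.80 m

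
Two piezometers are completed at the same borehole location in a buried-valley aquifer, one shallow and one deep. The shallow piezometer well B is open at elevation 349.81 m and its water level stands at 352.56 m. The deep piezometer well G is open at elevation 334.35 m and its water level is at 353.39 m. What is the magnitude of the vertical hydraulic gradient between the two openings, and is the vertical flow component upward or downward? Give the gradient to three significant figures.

Total head at well B: h = 352.56 m (water level in the standpipe).
Total head at well G: h = 353.39 m.
Δh = h(well B) − h(well G) = 352.56 − 353.39 = -0.83 m.
Vertical separation Δz = 349.81 − 334.35 = 15.46 m.
|i_v| = |Δh| / Δz = 0.83 / 15.46 = 0.0537.
Head is higher in the deep piezometer, so vertical flow is upward (discharge condition).

|i_v| ≈ 0.0537; vertical flow is upward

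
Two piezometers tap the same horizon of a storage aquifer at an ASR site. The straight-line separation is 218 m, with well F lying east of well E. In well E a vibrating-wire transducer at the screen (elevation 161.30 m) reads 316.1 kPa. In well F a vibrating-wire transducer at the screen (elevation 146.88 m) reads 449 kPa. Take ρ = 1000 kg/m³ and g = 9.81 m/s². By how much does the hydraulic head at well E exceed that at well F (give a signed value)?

Pressure head at well E: ψ = P/(ρg) = 316.1×1000 / (1000 × 9.81) = 32.22 m.
Total head at well E: h = z + ψ = 161.30 + 32.22 = 193.52 m.
Pressure head at well F: ψ = P/(ρg) = 449×1000 / (1000 × 9.81) = 45.77 m.
Total head at well F: h = z + ψ = 146.88 + 45.77 = 192.65 m.
Head difference: h(well E) − h(well F) = 193.52 − 192.65 = 0.87 m.

Δh ≈ 0.87 m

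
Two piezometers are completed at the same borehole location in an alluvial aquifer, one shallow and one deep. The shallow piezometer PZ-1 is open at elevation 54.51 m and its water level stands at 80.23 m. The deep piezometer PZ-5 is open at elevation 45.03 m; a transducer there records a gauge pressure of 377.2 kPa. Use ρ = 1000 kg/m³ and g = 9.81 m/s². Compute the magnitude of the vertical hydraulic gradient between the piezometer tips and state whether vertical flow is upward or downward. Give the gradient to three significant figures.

Total head at PZ-1: h = 80.23 m (water level in the standpipe).
Pressure head at PZ-5: ψ = P/(ρg) = 377.2×1000 / (1000 × 9.81) = 38.45 m.
Total head at PZ-5: h = z + ψ = 45.03 + 38.45 = 83.48 m.
Δh = h(PZ-1) − h(PZ-5) = 80.23 − 83.48 = -3.25 m.
Vertical separation Δz = 54.51 − 45.03 = 9.48 m.
|i_v| = |Δh| / Δz = 3.25 / 9.48 = 0.343.
Head is higher in the deep piezometer, so vertical flow is upward (discharge condition).

|i_v| ≈ 0.343; vertical flow is upward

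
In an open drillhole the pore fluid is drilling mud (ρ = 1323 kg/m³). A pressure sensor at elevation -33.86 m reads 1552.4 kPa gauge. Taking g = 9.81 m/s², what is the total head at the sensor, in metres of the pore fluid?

h ≈ 85.75 m

ψ = P/(ρg) = 1552.4×1000 / (1323 × 9.81) = 119.61 m.
h = z + ψ = -33.86 + 119.61 = 85.75 m.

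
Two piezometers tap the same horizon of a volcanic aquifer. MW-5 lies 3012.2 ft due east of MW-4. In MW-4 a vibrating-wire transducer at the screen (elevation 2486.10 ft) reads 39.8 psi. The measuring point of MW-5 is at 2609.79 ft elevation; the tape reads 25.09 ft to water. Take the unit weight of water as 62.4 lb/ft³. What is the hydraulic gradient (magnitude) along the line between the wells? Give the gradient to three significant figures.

Pressure head at MW-4: ψ = 144·P/γ = 144 × 39.8 / 62.4 = 91.85 ft.
Total head at MW-4: h = z + ψ = 2486.10 + 91.85 = 2577.95 ft.
Total head at MW-5: h = 2609.79 − 25.09 = 2584.70 ft.
Head difference: h(MW-4) − h(MW-5) = 2577.95 − 2584.70 = -6.75 ft.
Hydraulic gradient: i = |Δh| / L = 6.75 / 3012.2 = 0.00224.

i ≈ 0.00224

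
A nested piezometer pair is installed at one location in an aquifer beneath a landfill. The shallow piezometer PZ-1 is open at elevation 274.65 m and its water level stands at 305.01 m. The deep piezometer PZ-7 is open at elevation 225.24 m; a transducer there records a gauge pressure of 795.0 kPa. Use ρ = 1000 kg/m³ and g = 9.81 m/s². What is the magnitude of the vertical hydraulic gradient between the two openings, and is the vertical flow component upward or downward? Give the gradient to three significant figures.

|i_v| ≈ 0.0257; vertical flow is upward

Total head at PZ-1: h = 305.01 m (water level in the standpipe).
Pressure head at PZ-7: ψ = P/(ρg) = 795.0×1000 / (1000 × 9.81) = 81.04 m.
Total head at PZ-7: h = z + ψ = 225.24 + 81.04 = 306.28 m.
Δh = h(PZ-1) − h(PZ-7) = 305.01 − 306.28 = -1.27 m.
Vertical separation Δz = 274.65 − 225.24 = 49.41 m.
|i_v| = |Δh| / Δz = 1.27 / 49.41 = 0.0257.
Head is higher in the deep piezometer, so vertical flow is upward (discharge condition).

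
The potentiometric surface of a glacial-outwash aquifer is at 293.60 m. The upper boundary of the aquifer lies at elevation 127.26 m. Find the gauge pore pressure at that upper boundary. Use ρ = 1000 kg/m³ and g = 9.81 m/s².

Pressure head at the aquifer top: ψ = h − z = 293.60 − 127.26 = 166.34 m.
P = ρgψ = 1000 × 9.81 × 166.34 = 1631795 Pa ≈ 1630 kPa.

P ≈ 1630 kPa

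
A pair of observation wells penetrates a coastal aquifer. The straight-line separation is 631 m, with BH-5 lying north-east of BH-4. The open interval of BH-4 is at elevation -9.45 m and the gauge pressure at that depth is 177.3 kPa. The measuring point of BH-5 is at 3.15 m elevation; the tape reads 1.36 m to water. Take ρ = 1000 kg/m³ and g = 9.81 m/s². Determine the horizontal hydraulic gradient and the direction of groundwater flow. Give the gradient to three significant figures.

i ≈ 0.0108; groundwater flows toward the north-east

Pressure head at BH-4: ψ = P/(ρg) = 177.3×1000 / (1000 × 9.81) = 18.07 m.
Total head at BH-4: h = z + ψ = -9.45 + 18.07 = 8.62 m.
Total head at BH-5: h = 3.15 − 1.36 = 1.79 m.
Head difference: h(BH-4) − h(BH-5) = 8.62 − 1.79 = 6.83 m.
Hydraulic gradient: i = |Δh| / L = 6.83 / 631 = 0.0108.
Flow is from higher to lower head: from BH-4 toward BH-5, i.e. toward the north-east.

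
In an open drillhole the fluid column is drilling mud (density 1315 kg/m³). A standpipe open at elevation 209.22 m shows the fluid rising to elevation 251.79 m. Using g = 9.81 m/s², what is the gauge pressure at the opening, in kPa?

P ≈ 549 kPa

Pressure head ψ = h − z = 251.79 − 209.22 = 42.57 m.
P = ρgψ = 1315 × 9.81 × 42.57 = 549159 Pa ≈ 549 kPa.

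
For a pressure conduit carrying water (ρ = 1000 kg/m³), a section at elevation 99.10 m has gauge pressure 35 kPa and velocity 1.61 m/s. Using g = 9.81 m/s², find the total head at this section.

h ≈ 102.80 m

Pressure head ψ = P/(ρg) = 35×1000 / (1000 × 9.81) = 3.57 m.
Velocity head = v²/(2g) = 1.61² / (2 × 9.81) = 0.132 m.
h = z + ψ + v²/(2g) = 99.10 + 3.57 + 0.132 = 102.80 m.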